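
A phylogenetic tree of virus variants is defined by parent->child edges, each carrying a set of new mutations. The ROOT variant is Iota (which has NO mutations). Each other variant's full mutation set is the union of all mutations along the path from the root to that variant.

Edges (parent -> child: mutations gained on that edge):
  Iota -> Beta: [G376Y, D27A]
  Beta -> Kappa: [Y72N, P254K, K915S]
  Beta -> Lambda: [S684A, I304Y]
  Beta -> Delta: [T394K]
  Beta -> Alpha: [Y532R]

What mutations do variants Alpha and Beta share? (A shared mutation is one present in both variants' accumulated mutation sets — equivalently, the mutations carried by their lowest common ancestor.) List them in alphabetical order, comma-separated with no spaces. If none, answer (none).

Answer: D27A,G376Y

Derivation:
Accumulating mutations along path to Alpha:
  At Iota: gained [] -> total []
  At Beta: gained ['G376Y', 'D27A'] -> total ['D27A', 'G376Y']
  At Alpha: gained ['Y532R'] -> total ['D27A', 'G376Y', 'Y532R']
Mutations(Alpha) = ['D27A', 'G376Y', 'Y532R']
Accumulating mutations along path to Beta:
  At Iota: gained [] -> total []
  At Beta: gained ['G376Y', 'D27A'] -> total ['D27A', 'G376Y']
Mutations(Beta) = ['D27A', 'G376Y']
Intersection: ['D27A', 'G376Y', 'Y532R'] ∩ ['D27A', 'G376Y'] = ['D27A', 'G376Y']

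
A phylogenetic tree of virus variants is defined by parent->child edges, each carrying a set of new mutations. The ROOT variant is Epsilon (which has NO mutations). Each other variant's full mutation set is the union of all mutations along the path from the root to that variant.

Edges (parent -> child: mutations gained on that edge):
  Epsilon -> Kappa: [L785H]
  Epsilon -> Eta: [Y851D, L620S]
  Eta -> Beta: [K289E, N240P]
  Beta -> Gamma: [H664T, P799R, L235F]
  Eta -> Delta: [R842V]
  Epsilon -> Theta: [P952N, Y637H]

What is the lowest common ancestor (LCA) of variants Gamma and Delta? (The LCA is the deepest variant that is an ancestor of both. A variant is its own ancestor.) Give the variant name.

Answer: Eta

Derivation:
Path from root to Gamma: Epsilon -> Eta -> Beta -> Gamma
  ancestors of Gamma: {Epsilon, Eta, Beta, Gamma}
Path from root to Delta: Epsilon -> Eta -> Delta
  ancestors of Delta: {Epsilon, Eta, Delta}
Common ancestors: {Epsilon, Eta}
Walk up from Delta: Delta (not in ancestors of Gamma), Eta (in ancestors of Gamma), Epsilon (in ancestors of Gamma)
Deepest common ancestor (LCA) = Eta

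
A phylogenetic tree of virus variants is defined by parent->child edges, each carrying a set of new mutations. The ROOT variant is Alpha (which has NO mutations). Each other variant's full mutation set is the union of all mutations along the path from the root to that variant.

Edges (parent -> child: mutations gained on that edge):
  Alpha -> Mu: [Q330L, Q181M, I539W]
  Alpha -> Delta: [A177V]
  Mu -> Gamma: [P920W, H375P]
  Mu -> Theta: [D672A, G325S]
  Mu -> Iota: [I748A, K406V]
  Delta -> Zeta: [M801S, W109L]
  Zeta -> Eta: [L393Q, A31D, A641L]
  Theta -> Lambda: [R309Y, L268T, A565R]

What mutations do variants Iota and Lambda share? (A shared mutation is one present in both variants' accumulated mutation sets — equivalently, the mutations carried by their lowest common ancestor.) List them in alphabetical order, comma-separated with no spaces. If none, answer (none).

Accumulating mutations along path to Iota:
  At Alpha: gained [] -> total []
  At Mu: gained ['Q330L', 'Q181M', 'I539W'] -> total ['I539W', 'Q181M', 'Q330L']
  At Iota: gained ['I748A', 'K406V'] -> total ['I539W', 'I748A', 'K406V', 'Q181M', 'Q330L']
Mutations(Iota) = ['I539W', 'I748A', 'K406V', 'Q181M', 'Q330L']
Accumulating mutations along path to Lambda:
  At Alpha: gained [] -> total []
  At Mu: gained ['Q330L', 'Q181M', 'I539W'] -> total ['I539W', 'Q181M', 'Q330L']
  At Theta: gained ['D672A', 'G325S'] -> total ['D672A', 'G325S', 'I539W', 'Q181M', 'Q330L']
  At Lambda: gained ['R309Y', 'L268T', 'A565R'] -> total ['A565R', 'D672A', 'G325S', 'I539W', 'L268T', 'Q181M', 'Q330L', 'R309Y']
Mutations(Lambda) = ['A565R', 'D672A', 'G325S', 'I539W', 'L268T', 'Q181M', 'Q330L', 'R309Y']
Intersection: ['I539W', 'I748A', 'K406V', 'Q181M', 'Q330L'] ∩ ['A565R', 'D672A', 'G325S', 'I539W', 'L268T', 'Q181M', 'Q330L', 'R309Y'] = ['I539W', 'Q181M', 'Q330L']

Answer: I539W,Q181M,Q330L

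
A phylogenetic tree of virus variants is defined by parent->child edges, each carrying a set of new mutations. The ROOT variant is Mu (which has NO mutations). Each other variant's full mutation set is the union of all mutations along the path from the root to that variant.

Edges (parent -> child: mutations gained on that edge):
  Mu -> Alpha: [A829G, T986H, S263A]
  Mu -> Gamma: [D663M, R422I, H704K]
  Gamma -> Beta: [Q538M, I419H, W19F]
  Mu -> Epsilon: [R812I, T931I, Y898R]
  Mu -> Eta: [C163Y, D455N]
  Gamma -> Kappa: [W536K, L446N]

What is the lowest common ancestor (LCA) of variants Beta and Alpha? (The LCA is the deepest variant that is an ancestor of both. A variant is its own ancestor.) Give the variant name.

Path from root to Beta: Mu -> Gamma -> Beta
  ancestors of Beta: {Mu, Gamma, Beta}
Path from root to Alpha: Mu -> Alpha
  ancestors of Alpha: {Mu, Alpha}
Common ancestors: {Mu}
Walk up from Alpha: Alpha (not in ancestors of Beta), Mu (in ancestors of Beta)
Deepest common ancestor (LCA) = Mu

Answer: Mu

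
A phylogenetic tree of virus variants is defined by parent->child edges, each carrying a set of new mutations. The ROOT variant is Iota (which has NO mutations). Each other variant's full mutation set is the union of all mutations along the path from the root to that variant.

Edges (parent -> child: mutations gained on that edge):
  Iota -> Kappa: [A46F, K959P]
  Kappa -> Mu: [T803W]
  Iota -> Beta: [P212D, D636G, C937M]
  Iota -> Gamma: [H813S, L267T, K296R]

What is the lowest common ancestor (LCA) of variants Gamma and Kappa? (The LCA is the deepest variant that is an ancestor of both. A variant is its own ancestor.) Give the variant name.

Answer: Iota

Derivation:
Path from root to Gamma: Iota -> Gamma
  ancestors of Gamma: {Iota, Gamma}
Path from root to Kappa: Iota -> Kappa
  ancestors of Kappa: {Iota, Kappa}
Common ancestors: {Iota}
Walk up from Kappa: Kappa (not in ancestors of Gamma), Iota (in ancestors of Gamma)
Deepest common ancestor (LCA) = Iota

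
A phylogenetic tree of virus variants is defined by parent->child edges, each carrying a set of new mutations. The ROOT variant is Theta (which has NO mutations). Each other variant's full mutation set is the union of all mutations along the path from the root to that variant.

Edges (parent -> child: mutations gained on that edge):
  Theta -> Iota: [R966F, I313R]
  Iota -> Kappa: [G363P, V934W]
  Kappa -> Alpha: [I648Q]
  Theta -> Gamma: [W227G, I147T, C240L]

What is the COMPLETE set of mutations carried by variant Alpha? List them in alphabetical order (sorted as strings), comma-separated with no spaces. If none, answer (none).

At Theta: gained [] -> total []
At Iota: gained ['R966F', 'I313R'] -> total ['I313R', 'R966F']
At Kappa: gained ['G363P', 'V934W'] -> total ['G363P', 'I313R', 'R966F', 'V934W']
At Alpha: gained ['I648Q'] -> total ['G363P', 'I313R', 'I648Q', 'R966F', 'V934W']

Answer: G363P,I313R,I648Q,R966F,V934W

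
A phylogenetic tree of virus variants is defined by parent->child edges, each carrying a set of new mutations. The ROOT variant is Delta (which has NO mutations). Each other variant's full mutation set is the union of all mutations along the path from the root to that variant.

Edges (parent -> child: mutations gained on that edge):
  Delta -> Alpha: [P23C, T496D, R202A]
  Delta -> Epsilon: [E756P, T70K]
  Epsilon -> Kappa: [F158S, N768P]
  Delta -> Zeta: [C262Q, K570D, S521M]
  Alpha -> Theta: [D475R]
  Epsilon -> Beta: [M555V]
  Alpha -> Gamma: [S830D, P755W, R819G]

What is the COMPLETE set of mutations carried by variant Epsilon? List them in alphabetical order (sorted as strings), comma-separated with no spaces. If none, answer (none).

Answer: E756P,T70K

Derivation:
At Delta: gained [] -> total []
At Epsilon: gained ['E756P', 'T70K'] -> total ['E756P', 'T70K']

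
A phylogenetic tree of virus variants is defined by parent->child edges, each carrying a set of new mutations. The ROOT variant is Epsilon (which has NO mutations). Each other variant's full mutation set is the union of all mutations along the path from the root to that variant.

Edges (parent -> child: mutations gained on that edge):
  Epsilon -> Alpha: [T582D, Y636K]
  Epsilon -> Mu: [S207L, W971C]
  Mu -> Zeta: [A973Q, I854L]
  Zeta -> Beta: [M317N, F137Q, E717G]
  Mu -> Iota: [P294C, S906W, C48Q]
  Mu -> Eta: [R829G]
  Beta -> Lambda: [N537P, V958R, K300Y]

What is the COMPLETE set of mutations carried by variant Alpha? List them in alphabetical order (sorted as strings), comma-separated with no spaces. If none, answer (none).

At Epsilon: gained [] -> total []
At Alpha: gained ['T582D', 'Y636K'] -> total ['T582D', 'Y636K']

Answer: T582D,Y636K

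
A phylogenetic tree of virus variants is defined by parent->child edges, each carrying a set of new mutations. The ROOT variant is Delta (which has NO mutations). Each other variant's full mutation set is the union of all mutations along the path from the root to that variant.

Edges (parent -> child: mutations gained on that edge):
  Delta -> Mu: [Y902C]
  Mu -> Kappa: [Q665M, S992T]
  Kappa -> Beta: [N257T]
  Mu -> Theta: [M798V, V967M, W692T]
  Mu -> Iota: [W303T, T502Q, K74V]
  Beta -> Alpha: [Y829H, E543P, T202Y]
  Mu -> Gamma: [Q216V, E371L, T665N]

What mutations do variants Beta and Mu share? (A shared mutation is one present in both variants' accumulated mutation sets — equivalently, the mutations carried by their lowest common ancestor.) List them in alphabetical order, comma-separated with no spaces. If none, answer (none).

Answer: Y902C

Derivation:
Accumulating mutations along path to Beta:
  At Delta: gained [] -> total []
  At Mu: gained ['Y902C'] -> total ['Y902C']
  At Kappa: gained ['Q665M', 'S992T'] -> total ['Q665M', 'S992T', 'Y902C']
  At Beta: gained ['N257T'] -> total ['N257T', 'Q665M', 'S992T', 'Y902C']
Mutations(Beta) = ['N257T', 'Q665M', 'S992T', 'Y902C']
Accumulating mutations along path to Mu:
  At Delta: gained [] -> total []
  At Mu: gained ['Y902C'] -> total ['Y902C']
Mutations(Mu) = ['Y902C']
Intersection: ['N257T', 'Q665M', 'S992T', 'Y902C'] ∩ ['Y902C'] = ['Y902C']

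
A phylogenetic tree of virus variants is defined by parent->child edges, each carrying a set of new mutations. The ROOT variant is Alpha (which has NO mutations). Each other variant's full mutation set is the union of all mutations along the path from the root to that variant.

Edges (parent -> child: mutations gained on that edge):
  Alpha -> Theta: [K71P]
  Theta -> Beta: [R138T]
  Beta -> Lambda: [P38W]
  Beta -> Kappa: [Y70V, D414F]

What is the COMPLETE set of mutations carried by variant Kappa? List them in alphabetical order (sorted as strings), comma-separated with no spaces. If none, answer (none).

Answer: D414F,K71P,R138T,Y70V

Derivation:
At Alpha: gained [] -> total []
At Theta: gained ['K71P'] -> total ['K71P']
At Beta: gained ['R138T'] -> total ['K71P', 'R138T']
At Kappa: gained ['Y70V', 'D414F'] -> total ['D414F', 'K71P', 'R138T', 'Y70V']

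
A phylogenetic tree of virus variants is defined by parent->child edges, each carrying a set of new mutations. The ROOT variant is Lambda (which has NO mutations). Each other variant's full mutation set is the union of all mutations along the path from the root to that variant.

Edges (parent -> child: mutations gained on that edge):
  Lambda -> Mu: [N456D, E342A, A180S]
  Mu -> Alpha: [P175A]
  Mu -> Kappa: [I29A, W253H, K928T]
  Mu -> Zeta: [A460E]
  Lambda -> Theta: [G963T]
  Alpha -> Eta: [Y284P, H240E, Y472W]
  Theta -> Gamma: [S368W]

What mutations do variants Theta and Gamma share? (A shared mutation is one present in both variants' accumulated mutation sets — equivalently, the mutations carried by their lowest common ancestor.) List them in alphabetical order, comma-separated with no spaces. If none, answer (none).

Accumulating mutations along path to Theta:
  At Lambda: gained [] -> total []
  At Theta: gained ['G963T'] -> total ['G963T']
Mutations(Theta) = ['G963T']
Accumulating mutations along path to Gamma:
  At Lambda: gained [] -> total []
  At Theta: gained ['G963T'] -> total ['G963T']
  At Gamma: gained ['S368W'] -> total ['G963T', 'S368W']
Mutations(Gamma) = ['G963T', 'S368W']
Intersection: ['G963T'] ∩ ['G963T', 'S368W'] = ['G963T']

Answer: G963T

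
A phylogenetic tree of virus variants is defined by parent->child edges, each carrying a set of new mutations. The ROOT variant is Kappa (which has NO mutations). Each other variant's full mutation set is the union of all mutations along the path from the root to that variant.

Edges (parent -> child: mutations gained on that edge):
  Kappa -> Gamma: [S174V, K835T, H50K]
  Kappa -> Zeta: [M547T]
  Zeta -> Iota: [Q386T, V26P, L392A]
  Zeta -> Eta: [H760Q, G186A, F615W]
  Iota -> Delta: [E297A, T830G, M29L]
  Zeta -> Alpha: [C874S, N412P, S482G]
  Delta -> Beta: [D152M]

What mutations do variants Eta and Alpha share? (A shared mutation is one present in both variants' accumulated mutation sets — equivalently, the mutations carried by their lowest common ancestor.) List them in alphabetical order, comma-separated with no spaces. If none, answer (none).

Answer: M547T

Derivation:
Accumulating mutations along path to Eta:
  At Kappa: gained [] -> total []
  At Zeta: gained ['M547T'] -> total ['M547T']
  At Eta: gained ['H760Q', 'G186A', 'F615W'] -> total ['F615W', 'G186A', 'H760Q', 'M547T']
Mutations(Eta) = ['F615W', 'G186A', 'H760Q', 'M547T']
Accumulating mutations along path to Alpha:
  At Kappa: gained [] -> total []
  At Zeta: gained ['M547T'] -> total ['M547T']
  At Alpha: gained ['C874S', 'N412P', 'S482G'] -> total ['C874S', 'M547T', 'N412P', 'S482G']
Mutations(Alpha) = ['C874S', 'M547T', 'N412P', 'S482G']
Intersection: ['F615W', 'G186A', 'H760Q', 'M547T'] ∩ ['C874S', 'M547T', 'N412P', 'S482G'] = ['M547T']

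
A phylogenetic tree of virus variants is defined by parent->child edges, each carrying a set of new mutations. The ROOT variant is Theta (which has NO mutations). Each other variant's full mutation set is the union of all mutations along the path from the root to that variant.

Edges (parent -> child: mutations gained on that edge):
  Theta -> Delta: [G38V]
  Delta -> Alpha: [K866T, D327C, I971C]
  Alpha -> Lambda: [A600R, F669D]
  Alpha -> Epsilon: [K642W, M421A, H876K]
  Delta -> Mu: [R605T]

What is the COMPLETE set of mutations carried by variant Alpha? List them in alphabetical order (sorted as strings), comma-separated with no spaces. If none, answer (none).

At Theta: gained [] -> total []
At Delta: gained ['G38V'] -> total ['G38V']
At Alpha: gained ['K866T', 'D327C', 'I971C'] -> total ['D327C', 'G38V', 'I971C', 'K866T']

Answer: D327C,G38V,I971C,K866T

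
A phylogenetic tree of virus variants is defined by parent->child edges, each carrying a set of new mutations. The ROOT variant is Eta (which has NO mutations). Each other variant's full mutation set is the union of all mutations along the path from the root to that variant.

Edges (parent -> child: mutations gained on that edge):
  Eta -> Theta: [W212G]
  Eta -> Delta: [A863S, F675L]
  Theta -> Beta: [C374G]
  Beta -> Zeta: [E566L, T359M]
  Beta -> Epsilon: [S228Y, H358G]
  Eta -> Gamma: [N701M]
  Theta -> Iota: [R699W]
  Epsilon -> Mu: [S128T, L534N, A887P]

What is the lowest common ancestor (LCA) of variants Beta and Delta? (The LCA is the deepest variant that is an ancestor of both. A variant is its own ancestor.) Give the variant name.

Answer: Eta

Derivation:
Path from root to Beta: Eta -> Theta -> Beta
  ancestors of Beta: {Eta, Theta, Beta}
Path from root to Delta: Eta -> Delta
  ancestors of Delta: {Eta, Delta}
Common ancestors: {Eta}
Walk up from Delta: Delta (not in ancestors of Beta), Eta (in ancestors of Beta)
Deepest common ancestor (LCA) = Eta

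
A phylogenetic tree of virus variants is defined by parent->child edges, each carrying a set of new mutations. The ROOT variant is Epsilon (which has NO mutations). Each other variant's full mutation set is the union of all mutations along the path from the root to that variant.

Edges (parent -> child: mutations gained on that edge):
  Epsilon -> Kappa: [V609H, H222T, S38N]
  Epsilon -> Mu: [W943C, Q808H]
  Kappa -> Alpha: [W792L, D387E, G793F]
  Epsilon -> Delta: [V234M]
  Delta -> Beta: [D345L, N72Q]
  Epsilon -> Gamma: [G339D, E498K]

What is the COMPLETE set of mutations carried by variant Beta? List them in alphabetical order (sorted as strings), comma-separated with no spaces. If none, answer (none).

Answer: D345L,N72Q,V234M

Derivation:
At Epsilon: gained [] -> total []
At Delta: gained ['V234M'] -> total ['V234M']
At Beta: gained ['D345L', 'N72Q'] -> total ['D345L', 'N72Q', 'V234M']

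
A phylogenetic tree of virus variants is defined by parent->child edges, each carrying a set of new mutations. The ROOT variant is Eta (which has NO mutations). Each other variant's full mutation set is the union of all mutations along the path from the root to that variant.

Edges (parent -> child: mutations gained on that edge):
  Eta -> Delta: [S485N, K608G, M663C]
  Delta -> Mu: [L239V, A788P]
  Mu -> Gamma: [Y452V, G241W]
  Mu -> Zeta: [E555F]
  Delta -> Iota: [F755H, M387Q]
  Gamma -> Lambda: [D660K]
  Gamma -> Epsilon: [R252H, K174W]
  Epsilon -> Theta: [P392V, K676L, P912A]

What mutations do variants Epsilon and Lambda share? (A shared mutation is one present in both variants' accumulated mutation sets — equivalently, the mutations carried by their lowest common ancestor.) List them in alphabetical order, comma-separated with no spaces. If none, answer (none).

Accumulating mutations along path to Epsilon:
  At Eta: gained [] -> total []
  At Delta: gained ['S485N', 'K608G', 'M663C'] -> total ['K608G', 'M663C', 'S485N']
  At Mu: gained ['L239V', 'A788P'] -> total ['A788P', 'K608G', 'L239V', 'M663C', 'S485N']
  At Gamma: gained ['Y452V', 'G241W'] -> total ['A788P', 'G241W', 'K608G', 'L239V', 'M663C', 'S485N', 'Y452V']
  At Epsilon: gained ['R252H', 'K174W'] -> total ['A788P', 'G241W', 'K174W', 'K608G', 'L239V', 'M663C', 'R252H', 'S485N', 'Y452V']
Mutations(Epsilon) = ['A788P', 'G241W', 'K174W', 'K608G', 'L239V', 'M663C', 'R252H', 'S485N', 'Y452V']
Accumulating mutations along path to Lambda:
  At Eta: gained [] -> total []
  At Delta: gained ['S485N', 'K608G', 'M663C'] -> total ['K608G', 'M663C', 'S485N']
  At Mu: gained ['L239V', 'A788P'] -> total ['A788P', 'K608G', 'L239V', 'M663C', 'S485N']
  At Gamma: gained ['Y452V', 'G241W'] -> total ['A788P', 'G241W', 'K608G', 'L239V', 'M663C', 'S485N', 'Y452V']
  At Lambda: gained ['D660K'] -> total ['A788P', 'D660K', 'G241W', 'K608G', 'L239V', 'M663C', 'S485N', 'Y452V']
Mutations(Lambda) = ['A788P', 'D660K', 'G241W', 'K608G', 'L239V', 'M663C', 'S485N', 'Y452V']
Intersection: ['A788P', 'G241W', 'K174W', 'K608G', 'L239V', 'M663C', 'R252H', 'S485N', 'Y452V'] ∩ ['A788P', 'D660K', 'G241W', 'K608G', 'L239V', 'M663C', 'S485N', 'Y452V'] = ['A788P', 'G241W', 'K608G', 'L239V', 'M663C', 'S485N', 'Y452V']

Answer: A788P,G241W,K608G,L239V,M663C,S485N,Y452V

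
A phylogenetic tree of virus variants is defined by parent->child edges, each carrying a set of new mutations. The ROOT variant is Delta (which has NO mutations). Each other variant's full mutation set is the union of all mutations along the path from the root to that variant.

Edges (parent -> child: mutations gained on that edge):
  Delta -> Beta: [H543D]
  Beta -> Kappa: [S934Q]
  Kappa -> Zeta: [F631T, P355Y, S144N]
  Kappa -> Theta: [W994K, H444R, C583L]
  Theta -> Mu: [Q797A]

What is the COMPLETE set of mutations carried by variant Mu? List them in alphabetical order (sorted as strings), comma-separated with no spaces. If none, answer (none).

Answer: C583L,H444R,H543D,Q797A,S934Q,W994K

Derivation:
At Delta: gained [] -> total []
At Beta: gained ['H543D'] -> total ['H543D']
At Kappa: gained ['S934Q'] -> total ['H543D', 'S934Q']
At Theta: gained ['W994K', 'H444R', 'C583L'] -> total ['C583L', 'H444R', 'H543D', 'S934Q', 'W994K']
At Mu: gained ['Q797A'] -> total ['C583L', 'H444R', 'H543D', 'Q797A', 'S934Q', 'W994K']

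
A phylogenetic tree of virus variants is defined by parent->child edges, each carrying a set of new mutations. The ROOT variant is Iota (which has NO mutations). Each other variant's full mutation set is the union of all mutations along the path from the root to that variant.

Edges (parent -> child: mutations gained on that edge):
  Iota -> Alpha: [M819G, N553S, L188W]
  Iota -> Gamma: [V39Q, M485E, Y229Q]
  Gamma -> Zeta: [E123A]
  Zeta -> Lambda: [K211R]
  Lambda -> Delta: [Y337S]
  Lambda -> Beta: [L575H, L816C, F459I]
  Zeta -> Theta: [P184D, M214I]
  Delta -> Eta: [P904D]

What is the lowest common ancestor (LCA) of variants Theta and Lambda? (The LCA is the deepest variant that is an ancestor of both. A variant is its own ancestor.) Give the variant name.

Answer: Zeta

Derivation:
Path from root to Theta: Iota -> Gamma -> Zeta -> Theta
  ancestors of Theta: {Iota, Gamma, Zeta, Theta}
Path from root to Lambda: Iota -> Gamma -> Zeta -> Lambda
  ancestors of Lambda: {Iota, Gamma, Zeta, Lambda}
Common ancestors: {Iota, Gamma, Zeta}
Walk up from Lambda: Lambda (not in ancestors of Theta), Zeta (in ancestors of Theta), Gamma (in ancestors of Theta), Iota (in ancestors of Theta)
Deepest common ancestor (LCA) = Zeta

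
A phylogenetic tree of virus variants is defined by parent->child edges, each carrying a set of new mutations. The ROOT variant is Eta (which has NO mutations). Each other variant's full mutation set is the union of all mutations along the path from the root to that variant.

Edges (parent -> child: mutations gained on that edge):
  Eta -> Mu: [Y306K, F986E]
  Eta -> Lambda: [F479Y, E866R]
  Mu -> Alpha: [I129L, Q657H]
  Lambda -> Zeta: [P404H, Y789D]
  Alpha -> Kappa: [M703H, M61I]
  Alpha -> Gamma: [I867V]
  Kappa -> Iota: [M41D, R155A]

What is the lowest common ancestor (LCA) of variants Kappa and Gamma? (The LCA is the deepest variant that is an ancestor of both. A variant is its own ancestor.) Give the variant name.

Answer: Alpha

Derivation:
Path from root to Kappa: Eta -> Mu -> Alpha -> Kappa
  ancestors of Kappa: {Eta, Mu, Alpha, Kappa}
Path from root to Gamma: Eta -> Mu -> Alpha -> Gamma
  ancestors of Gamma: {Eta, Mu, Alpha, Gamma}
Common ancestors: {Eta, Mu, Alpha}
Walk up from Gamma: Gamma (not in ancestors of Kappa), Alpha (in ancestors of Kappa), Mu (in ancestors of Kappa), Eta (in ancestors of Kappa)
Deepest common ancestor (LCA) = Alpha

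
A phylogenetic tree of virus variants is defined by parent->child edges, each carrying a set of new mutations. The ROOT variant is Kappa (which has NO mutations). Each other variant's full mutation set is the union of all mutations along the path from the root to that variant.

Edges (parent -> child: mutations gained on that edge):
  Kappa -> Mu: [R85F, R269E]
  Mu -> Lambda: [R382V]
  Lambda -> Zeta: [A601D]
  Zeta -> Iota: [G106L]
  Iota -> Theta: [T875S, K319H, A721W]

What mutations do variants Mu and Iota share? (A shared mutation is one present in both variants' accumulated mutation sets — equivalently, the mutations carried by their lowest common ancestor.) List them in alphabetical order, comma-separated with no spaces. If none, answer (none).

Accumulating mutations along path to Mu:
  At Kappa: gained [] -> total []
  At Mu: gained ['R85F', 'R269E'] -> total ['R269E', 'R85F']
Mutations(Mu) = ['R269E', 'R85F']
Accumulating mutations along path to Iota:
  At Kappa: gained [] -> total []
  At Mu: gained ['R85F', 'R269E'] -> total ['R269E', 'R85F']
  At Lambda: gained ['R382V'] -> total ['R269E', 'R382V', 'R85F']
  At Zeta: gained ['A601D'] -> total ['A601D', 'R269E', 'R382V', 'R85F']
  At Iota: gained ['G106L'] -> total ['A601D', 'G106L', 'R269E', 'R382V', 'R85F']
Mutations(Iota) = ['A601D', 'G106L', 'R269E', 'R382V', 'R85F']
Intersection: ['R269E', 'R85F'] ∩ ['A601D', 'G106L', 'R269E', 'R382V', 'R85F'] = ['R269E', 'R85F']

Answer: R269E,R85F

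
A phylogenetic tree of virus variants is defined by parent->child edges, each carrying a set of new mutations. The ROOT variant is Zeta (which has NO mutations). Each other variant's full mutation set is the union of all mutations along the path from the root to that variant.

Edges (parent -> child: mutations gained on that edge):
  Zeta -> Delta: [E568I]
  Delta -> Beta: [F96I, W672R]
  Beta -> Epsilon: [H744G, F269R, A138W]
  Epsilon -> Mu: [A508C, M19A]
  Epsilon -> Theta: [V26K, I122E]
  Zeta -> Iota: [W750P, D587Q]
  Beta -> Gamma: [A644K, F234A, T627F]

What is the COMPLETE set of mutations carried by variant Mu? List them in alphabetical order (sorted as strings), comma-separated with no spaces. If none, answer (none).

At Zeta: gained [] -> total []
At Delta: gained ['E568I'] -> total ['E568I']
At Beta: gained ['F96I', 'W672R'] -> total ['E568I', 'F96I', 'W672R']
At Epsilon: gained ['H744G', 'F269R', 'A138W'] -> total ['A138W', 'E568I', 'F269R', 'F96I', 'H744G', 'W672R']
At Mu: gained ['A508C', 'M19A'] -> total ['A138W', 'A508C', 'E568I', 'F269R', 'F96I', 'H744G', 'M19A', 'W672R']

Answer: A138W,A508C,E568I,F269R,F96I,H744G,M19A,W672R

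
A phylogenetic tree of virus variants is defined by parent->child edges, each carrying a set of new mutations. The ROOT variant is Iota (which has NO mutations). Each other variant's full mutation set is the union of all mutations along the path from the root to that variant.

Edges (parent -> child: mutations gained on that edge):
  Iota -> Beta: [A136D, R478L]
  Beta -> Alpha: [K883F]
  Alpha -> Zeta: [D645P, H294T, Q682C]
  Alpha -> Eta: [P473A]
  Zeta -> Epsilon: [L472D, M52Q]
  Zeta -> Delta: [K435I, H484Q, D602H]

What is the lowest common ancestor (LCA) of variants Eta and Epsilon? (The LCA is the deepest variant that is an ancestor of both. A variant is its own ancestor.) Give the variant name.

Path from root to Eta: Iota -> Beta -> Alpha -> Eta
  ancestors of Eta: {Iota, Beta, Alpha, Eta}
Path from root to Epsilon: Iota -> Beta -> Alpha -> Zeta -> Epsilon
  ancestors of Epsilon: {Iota, Beta, Alpha, Zeta, Epsilon}
Common ancestors: {Iota, Beta, Alpha}
Walk up from Epsilon: Epsilon (not in ancestors of Eta), Zeta (not in ancestors of Eta), Alpha (in ancestors of Eta), Beta (in ancestors of Eta), Iota (in ancestors of Eta)
Deepest common ancestor (LCA) = Alpha

Answer: Alpha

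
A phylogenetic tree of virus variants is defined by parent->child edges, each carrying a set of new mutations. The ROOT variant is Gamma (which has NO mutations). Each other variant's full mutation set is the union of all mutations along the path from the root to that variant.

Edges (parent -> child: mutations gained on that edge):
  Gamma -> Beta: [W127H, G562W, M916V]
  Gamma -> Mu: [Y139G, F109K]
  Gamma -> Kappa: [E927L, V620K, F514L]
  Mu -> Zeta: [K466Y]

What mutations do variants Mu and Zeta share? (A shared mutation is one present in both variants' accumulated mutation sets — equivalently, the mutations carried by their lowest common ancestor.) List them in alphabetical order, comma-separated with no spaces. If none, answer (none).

Accumulating mutations along path to Mu:
  At Gamma: gained [] -> total []
  At Mu: gained ['Y139G', 'F109K'] -> total ['F109K', 'Y139G']
Mutations(Mu) = ['F109K', 'Y139G']
Accumulating mutations along path to Zeta:
  At Gamma: gained [] -> total []
  At Mu: gained ['Y139G', 'F109K'] -> total ['F109K', 'Y139G']
  At Zeta: gained ['K466Y'] -> total ['F109K', 'K466Y', 'Y139G']
Mutations(Zeta) = ['F109K', 'K466Y', 'Y139G']
Intersection: ['F109K', 'Y139G'] ∩ ['F109K', 'K466Y', 'Y139G'] = ['F109K', 'Y139G']

Answer: F109K,Y139G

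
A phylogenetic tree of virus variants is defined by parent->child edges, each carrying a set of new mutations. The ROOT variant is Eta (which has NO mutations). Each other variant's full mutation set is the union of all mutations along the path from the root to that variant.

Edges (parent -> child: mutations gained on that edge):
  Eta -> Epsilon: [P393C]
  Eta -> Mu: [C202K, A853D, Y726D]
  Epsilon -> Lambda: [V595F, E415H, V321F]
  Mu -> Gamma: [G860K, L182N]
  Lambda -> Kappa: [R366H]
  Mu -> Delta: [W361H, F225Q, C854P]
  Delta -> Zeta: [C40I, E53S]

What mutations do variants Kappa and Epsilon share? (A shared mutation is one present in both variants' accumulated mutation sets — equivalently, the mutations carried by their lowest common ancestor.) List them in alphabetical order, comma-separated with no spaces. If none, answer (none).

Answer: P393C

Derivation:
Accumulating mutations along path to Kappa:
  At Eta: gained [] -> total []
  At Epsilon: gained ['P393C'] -> total ['P393C']
  At Lambda: gained ['V595F', 'E415H', 'V321F'] -> total ['E415H', 'P393C', 'V321F', 'V595F']
  At Kappa: gained ['R366H'] -> total ['E415H', 'P393C', 'R366H', 'V321F', 'V595F']
Mutations(Kappa) = ['E415H', 'P393C', 'R366H', 'V321F', 'V595F']
Accumulating mutations along path to Epsilon:
  At Eta: gained [] -> total []
  At Epsilon: gained ['P393C'] -> total ['P393C']
Mutations(Epsilon) = ['P393C']
Intersection: ['E415H', 'P393C', 'R366H', 'V321F', 'V595F'] ∩ ['P393C'] = ['P393C']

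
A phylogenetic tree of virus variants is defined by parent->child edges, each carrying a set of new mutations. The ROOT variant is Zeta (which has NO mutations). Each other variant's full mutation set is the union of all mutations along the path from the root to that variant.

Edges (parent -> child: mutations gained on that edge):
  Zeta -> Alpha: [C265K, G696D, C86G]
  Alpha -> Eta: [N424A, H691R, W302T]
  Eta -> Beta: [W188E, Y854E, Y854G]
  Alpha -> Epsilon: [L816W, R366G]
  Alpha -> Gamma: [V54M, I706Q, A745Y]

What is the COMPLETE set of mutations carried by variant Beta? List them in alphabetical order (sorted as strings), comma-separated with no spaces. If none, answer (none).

Answer: C265K,C86G,G696D,H691R,N424A,W188E,W302T,Y854E,Y854G

Derivation:
At Zeta: gained [] -> total []
At Alpha: gained ['C265K', 'G696D', 'C86G'] -> total ['C265K', 'C86G', 'G696D']
At Eta: gained ['N424A', 'H691R', 'W302T'] -> total ['C265K', 'C86G', 'G696D', 'H691R', 'N424A', 'W302T']
At Beta: gained ['W188E', 'Y854E', 'Y854G'] -> total ['C265K', 'C86G', 'G696D', 'H691R', 'N424A', 'W188E', 'W302T', 'Y854E', 'Y854G']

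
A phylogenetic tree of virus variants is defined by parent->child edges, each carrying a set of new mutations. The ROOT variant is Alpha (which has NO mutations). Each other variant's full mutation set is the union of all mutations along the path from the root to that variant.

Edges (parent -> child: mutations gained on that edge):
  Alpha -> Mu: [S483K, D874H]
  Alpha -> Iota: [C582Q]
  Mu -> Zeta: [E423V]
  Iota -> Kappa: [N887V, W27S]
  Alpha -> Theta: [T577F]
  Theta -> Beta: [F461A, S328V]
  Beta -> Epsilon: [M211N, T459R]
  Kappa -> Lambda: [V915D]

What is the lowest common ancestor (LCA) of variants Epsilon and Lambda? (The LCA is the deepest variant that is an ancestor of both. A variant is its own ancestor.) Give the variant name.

Path from root to Epsilon: Alpha -> Theta -> Beta -> Epsilon
  ancestors of Epsilon: {Alpha, Theta, Beta, Epsilon}
Path from root to Lambda: Alpha -> Iota -> Kappa -> Lambda
  ancestors of Lambda: {Alpha, Iota, Kappa, Lambda}
Common ancestors: {Alpha}
Walk up from Lambda: Lambda (not in ancestors of Epsilon), Kappa (not in ancestors of Epsilon), Iota (not in ancestors of Epsilon), Alpha (in ancestors of Epsilon)
Deepest common ancestor (LCA) = Alpha

Answer: Alpha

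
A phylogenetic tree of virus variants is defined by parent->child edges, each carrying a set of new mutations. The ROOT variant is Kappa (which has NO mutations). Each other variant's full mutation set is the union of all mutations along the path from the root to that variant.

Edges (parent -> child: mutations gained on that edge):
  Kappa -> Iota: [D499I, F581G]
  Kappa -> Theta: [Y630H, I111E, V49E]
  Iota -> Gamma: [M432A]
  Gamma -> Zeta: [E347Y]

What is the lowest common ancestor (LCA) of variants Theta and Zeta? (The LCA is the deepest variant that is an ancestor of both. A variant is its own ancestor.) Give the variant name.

Answer: Kappa

Derivation:
Path from root to Theta: Kappa -> Theta
  ancestors of Theta: {Kappa, Theta}
Path from root to Zeta: Kappa -> Iota -> Gamma -> Zeta
  ancestors of Zeta: {Kappa, Iota, Gamma, Zeta}
Common ancestors: {Kappa}
Walk up from Zeta: Zeta (not in ancestors of Theta), Gamma (not in ancestors of Theta), Iota (not in ancestors of Theta), Kappa (in ancestors of Theta)
Deepest common ancestor (LCA) = Kappa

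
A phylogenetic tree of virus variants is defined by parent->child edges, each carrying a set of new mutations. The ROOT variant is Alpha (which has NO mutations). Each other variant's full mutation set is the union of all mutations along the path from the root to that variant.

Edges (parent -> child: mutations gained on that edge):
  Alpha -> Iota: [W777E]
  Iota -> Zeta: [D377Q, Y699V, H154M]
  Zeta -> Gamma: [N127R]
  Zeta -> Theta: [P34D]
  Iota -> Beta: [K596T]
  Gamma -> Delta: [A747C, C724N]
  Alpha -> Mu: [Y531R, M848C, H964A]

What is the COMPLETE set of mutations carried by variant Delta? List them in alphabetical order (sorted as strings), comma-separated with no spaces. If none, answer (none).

Answer: A747C,C724N,D377Q,H154M,N127R,W777E,Y699V

Derivation:
At Alpha: gained [] -> total []
At Iota: gained ['W777E'] -> total ['W777E']
At Zeta: gained ['D377Q', 'Y699V', 'H154M'] -> total ['D377Q', 'H154M', 'W777E', 'Y699V']
At Gamma: gained ['N127R'] -> total ['D377Q', 'H154M', 'N127R', 'W777E', 'Y699V']
At Delta: gained ['A747C', 'C724N'] -> total ['A747C', 'C724N', 'D377Q', 'H154M', 'N127R', 'W777E', 'Y699V']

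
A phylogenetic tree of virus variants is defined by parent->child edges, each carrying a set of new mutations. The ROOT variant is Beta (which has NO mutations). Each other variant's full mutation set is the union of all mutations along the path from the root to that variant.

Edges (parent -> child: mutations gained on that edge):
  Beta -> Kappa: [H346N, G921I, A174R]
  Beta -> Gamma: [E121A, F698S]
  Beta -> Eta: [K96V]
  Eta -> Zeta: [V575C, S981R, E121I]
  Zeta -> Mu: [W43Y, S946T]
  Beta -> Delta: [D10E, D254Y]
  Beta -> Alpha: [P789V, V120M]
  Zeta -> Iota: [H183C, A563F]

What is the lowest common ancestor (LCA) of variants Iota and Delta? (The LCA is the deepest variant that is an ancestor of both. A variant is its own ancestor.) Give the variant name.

Path from root to Iota: Beta -> Eta -> Zeta -> Iota
  ancestors of Iota: {Beta, Eta, Zeta, Iota}
Path from root to Delta: Beta -> Delta
  ancestors of Delta: {Beta, Delta}
Common ancestors: {Beta}
Walk up from Delta: Delta (not in ancestors of Iota), Beta (in ancestors of Iota)
Deepest common ancestor (LCA) = Beta

Answer: Beta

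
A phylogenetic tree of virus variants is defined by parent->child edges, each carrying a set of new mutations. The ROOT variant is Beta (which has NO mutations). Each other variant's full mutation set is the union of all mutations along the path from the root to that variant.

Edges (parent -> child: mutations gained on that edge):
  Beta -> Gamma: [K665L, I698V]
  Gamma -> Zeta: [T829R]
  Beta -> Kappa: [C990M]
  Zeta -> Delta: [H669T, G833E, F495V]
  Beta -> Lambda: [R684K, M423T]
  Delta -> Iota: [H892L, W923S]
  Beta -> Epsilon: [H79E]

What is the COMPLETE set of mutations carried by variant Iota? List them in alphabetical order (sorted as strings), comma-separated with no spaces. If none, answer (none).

Answer: F495V,G833E,H669T,H892L,I698V,K665L,T829R,W923S

Derivation:
At Beta: gained [] -> total []
At Gamma: gained ['K665L', 'I698V'] -> total ['I698V', 'K665L']
At Zeta: gained ['T829R'] -> total ['I698V', 'K665L', 'T829R']
At Delta: gained ['H669T', 'G833E', 'F495V'] -> total ['F495V', 'G833E', 'H669T', 'I698V', 'K665L', 'T829R']
At Iota: gained ['H892L', 'W923S'] -> total ['F495V', 'G833E', 'H669T', 'H892L', 'I698V', 'K665L', 'T829R', 'W923S']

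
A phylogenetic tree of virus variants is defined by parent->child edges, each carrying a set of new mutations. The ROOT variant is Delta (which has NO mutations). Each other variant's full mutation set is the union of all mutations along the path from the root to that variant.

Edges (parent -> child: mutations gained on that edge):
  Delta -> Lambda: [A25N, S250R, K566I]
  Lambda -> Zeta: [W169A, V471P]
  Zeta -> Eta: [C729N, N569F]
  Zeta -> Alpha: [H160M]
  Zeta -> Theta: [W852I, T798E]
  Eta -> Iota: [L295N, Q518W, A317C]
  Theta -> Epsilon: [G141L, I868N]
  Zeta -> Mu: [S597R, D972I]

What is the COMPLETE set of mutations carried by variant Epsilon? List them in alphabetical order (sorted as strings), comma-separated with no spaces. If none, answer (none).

At Delta: gained [] -> total []
At Lambda: gained ['A25N', 'S250R', 'K566I'] -> total ['A25N', 'K566I', 'S250R']
At Zeta: gained ['W169A', 'V471P'] -> total ['A25N', 'K566I', 'S250R', 'V471P', 'W169A']
At Theta: gained ['W852I', 'T798E'] -> total ['A25N', 'K566I', 'S250R', 'T798E', 'V471P', 'W169A', 'W852I']
At Epsilon: gained ['G141L', 'I868N'] -> total ['A25N', 'G141L', 'I868N', 'K566I', 'S250R', 'T798E', 'V471P', 'W169A', 'W852I']

Answer: A25N,G141L,I868N,K566I,S250R,T798E,V471P,W169A,W852I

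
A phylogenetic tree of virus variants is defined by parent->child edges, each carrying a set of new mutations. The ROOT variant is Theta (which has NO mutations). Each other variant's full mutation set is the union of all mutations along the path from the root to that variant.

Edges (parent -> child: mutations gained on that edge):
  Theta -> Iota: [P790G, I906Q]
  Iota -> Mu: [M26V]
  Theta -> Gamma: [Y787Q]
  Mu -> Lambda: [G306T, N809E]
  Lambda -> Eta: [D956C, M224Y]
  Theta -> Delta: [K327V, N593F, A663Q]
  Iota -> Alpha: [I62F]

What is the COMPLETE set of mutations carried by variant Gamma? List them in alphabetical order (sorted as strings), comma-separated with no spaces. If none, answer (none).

At Theta: gained [] -> total []
At Gamma: gained ['Y787Q'] -> total ['Y787Q']

Answer: Y787Q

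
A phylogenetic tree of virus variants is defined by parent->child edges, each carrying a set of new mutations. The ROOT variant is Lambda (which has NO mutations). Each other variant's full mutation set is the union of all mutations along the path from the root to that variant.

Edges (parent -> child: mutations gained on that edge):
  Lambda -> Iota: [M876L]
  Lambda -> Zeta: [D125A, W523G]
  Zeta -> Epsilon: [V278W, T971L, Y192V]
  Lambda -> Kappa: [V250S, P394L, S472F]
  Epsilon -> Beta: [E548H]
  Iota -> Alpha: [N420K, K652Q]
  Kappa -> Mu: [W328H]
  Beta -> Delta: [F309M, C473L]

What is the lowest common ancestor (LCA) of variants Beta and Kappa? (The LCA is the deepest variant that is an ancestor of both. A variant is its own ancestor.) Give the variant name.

Answer: Lambda

Derivation:
Path from root to Beta: Lambda -> Zeta -> Epsilon -> Beta
  ancestors of Beta: {Lambda, Zeta, Epsilon, Beta}
Path from root to Kappa: Lambda -> Kappa
  ancestors of Kappa: {Lambda, Kappa}
Common ancestors: {Lambda}
Walk up from Kappa: Kappa (not in ancestors of Beta), Lambda (in ancestors of Beta)
Deepest common ancestor (LCA) = Lambda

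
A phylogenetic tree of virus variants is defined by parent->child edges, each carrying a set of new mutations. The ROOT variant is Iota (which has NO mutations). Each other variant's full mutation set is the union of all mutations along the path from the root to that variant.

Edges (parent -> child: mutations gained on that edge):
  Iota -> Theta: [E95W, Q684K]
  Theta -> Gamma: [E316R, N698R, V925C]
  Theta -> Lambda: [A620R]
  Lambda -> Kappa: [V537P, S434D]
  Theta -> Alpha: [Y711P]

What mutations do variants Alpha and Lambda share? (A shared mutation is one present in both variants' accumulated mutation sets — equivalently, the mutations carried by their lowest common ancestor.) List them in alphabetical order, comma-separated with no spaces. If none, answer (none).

Accumulating mutations along path to Alpha:
  At Iota: gained [] -> total []
  At Theta: gained ['E95W', 'Q684K'] -> total ['E95W', 'Q684K']
  At Alpha: gained ['Y711P'] -> total ['E95W', 'Q684K', 'Y711P']
Mutations(Alpha) = ['E95W', 'Q684K', 'Y711P']
Accumulating mutations along path to Lambda:
  At Iota: gained [] -> total []
  At Theta: gained ['E95W', 'Q684K'] -> total ['E95W', 'Q684K']
  At Lambda: gained ['A620R'] -> total ['A620R', 'E95W', 'Q684K']
Mutations(Lambda) = ['A620R', 'E95W', 'Q684K']
Intersection: ['E95W', 'Q684K', 'Y711P'] ∩ ['A620R', 'E95W', 'Q684K'] = ['E95W', 'Q684K']

Answer: E95W,Q684K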